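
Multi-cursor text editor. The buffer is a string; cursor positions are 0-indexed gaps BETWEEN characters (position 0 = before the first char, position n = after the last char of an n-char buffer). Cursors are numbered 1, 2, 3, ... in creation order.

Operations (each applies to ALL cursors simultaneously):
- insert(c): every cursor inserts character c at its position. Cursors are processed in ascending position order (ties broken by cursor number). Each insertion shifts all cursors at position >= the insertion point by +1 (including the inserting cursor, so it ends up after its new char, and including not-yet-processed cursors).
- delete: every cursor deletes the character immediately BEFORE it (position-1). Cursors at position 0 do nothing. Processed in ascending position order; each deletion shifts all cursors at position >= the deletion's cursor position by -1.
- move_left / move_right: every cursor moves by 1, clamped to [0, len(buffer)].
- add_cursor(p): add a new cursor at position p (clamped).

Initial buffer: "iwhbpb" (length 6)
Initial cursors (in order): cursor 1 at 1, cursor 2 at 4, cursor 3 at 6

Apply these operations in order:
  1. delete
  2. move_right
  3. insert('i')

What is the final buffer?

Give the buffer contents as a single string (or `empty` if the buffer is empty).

Answer: wihpii

Derivation:
After op 1 (delete): buffer="whp" (len 3), cursors c1@0 c2@2 c3@3, authorship ...
After op 2 (move_right): buffer="whp" (len 3), cursors c1@1 c2@3 c3@3, authorship ...
After op 3 (insert('i')): buffer="wihpii" (len 6), cursors c1@2 c2@6 c3@6, authorship .1..23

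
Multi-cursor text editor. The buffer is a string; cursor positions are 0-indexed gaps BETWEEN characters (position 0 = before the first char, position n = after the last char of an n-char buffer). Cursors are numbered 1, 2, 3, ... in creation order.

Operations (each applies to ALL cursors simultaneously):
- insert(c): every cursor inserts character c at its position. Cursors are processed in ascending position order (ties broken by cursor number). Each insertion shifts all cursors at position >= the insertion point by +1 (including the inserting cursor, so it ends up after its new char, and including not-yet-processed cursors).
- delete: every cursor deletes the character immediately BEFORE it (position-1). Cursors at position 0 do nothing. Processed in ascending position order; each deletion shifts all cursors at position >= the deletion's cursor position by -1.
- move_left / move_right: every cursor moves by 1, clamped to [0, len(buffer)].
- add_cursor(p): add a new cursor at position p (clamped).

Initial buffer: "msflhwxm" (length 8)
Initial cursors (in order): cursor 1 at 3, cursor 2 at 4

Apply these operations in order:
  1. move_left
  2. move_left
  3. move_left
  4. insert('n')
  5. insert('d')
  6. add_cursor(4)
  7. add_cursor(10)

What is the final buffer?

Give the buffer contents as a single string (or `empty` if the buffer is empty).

After op 1 (move_left): buffer="msflhwxm" (len 8), cursors c1@2 c2@3, authorship ........
After op 2 (move_left): buffer="msflhwxm" (len 8), cursors c1@1 c2@2, authorship ........
After op 3 (move_left): buffer="msflhwxm" (len 8), cursors c1@0 c2@1, authorship ........
After op 4 (insert('n')): buffer="nmnsflhwxm" (len 10), cursors c1@1 c2@3, authorship 1.2.......
After op 5 (insert('d')): buffer="ndmndsflhwxm" (len 12), cursors c1@2 c2@5, authorship 11.22.......
After op 6 (add_cursor(4)): buffer="ndmndsflhwxm" (len 12), cursors c1@2 c3@4 c2@5, authorship 11.22.......
After op 7 (add_cursor(10)): buffer="ndmndsflhwxm" (len 12), cursors c1@2 c3@4 c2@5 c4@10, authorship 11.22.......

Answer: ndmndsflhwxm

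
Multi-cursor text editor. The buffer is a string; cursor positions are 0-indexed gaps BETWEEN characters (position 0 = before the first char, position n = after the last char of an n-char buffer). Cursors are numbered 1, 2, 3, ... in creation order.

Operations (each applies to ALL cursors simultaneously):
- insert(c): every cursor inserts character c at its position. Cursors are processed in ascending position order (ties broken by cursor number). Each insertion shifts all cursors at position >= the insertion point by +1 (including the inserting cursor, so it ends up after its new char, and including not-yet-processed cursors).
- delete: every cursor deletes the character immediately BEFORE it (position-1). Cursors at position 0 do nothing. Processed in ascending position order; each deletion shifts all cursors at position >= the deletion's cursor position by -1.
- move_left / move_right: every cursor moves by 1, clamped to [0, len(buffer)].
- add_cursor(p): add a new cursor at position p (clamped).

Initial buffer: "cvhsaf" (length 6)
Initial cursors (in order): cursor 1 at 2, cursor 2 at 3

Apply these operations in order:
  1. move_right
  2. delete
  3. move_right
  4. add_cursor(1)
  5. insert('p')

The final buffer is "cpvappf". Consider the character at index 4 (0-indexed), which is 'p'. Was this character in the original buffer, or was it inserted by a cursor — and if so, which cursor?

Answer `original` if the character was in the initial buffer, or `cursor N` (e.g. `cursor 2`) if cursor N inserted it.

After op 1 (move_right): buffer="cvhsaf" (len 6), cursors c1@3 c2@4, authorship ......
After op 2 (delete): buffer="cvaf" (len 4), cursors c1@2 c2@2, authorship ....
After op 3 (move_right): buffer="cvaf" (len 4), cursors c1@3 c2@3, authorship ....
After op 4 (add_cursor(1)): buffer="cvaf" (len 4), cursors c3@1 c1@3 c2@3, authorship ....
After op 5 (insert('p')): buffer="cpvappf" (len 7), cursors c3@2 c1@6 c2@6, authorship .3..12.
Authorship (.=original, N=cursor N): . 3 . . 1 2 .
Index 4: author = 1

Answer: cursor 1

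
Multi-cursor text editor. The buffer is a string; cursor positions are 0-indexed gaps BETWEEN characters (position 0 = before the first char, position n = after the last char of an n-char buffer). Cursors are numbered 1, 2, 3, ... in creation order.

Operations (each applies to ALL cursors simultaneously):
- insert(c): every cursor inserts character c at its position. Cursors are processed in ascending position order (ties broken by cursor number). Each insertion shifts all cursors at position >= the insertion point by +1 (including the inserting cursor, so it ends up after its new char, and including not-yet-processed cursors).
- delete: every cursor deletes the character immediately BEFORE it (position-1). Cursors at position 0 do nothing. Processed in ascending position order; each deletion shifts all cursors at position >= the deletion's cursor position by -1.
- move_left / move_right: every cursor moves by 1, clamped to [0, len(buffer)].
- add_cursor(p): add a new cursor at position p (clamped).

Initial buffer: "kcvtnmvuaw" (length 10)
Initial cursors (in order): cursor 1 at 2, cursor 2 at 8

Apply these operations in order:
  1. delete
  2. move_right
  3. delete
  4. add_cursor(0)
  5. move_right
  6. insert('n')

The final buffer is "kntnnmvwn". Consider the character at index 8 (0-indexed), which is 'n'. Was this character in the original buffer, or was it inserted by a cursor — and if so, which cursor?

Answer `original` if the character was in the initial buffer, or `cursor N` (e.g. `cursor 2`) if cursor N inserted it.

After op 1 (delete): buffer="kvtnmvaw" (len 8), cursors c1@1 c2@6, authorship ........
After op 2 (move_right): buffer="kvtnmvaw" (len 8), cursors c1@2 c2@7, authorship ........
After op 3 (delete): buffer="ktnmvw" (len 6), cursors c1@1 c2@5, authorship ......
After op 4 (add_cursor(0)): buffer="ktnmvw" (len 6), cursors c3@0 c1@1 c2@5, authorship ......
After op 5 (move_right): buffer="ktnmvw" (len 6), cursors c3@1 c1@2 c2@6, authorship ......
After op 6 (insert('n')): buffer="kntnnmvwn" (len 9), cursors c3@2 c1@4 c2@9, authorship .3.1....2
Authorship (.=original, N=cursor N): . 3 . 1 . . . . 2
Index 8: author = 2

Answer: cursor 2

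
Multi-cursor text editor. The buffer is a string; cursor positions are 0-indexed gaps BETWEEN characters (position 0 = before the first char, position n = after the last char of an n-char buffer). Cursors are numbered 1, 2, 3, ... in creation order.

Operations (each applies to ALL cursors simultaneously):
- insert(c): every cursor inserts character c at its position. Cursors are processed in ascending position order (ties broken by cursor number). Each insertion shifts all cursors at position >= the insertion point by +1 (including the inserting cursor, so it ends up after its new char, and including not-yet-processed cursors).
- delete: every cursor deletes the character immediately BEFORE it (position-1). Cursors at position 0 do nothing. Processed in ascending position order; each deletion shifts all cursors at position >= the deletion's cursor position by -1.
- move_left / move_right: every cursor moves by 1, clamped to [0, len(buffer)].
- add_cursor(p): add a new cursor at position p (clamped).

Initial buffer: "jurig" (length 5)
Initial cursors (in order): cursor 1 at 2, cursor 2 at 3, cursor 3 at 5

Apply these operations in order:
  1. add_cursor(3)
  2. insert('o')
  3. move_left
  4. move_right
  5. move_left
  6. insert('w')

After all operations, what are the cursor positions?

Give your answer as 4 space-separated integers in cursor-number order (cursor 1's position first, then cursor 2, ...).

After op 1 (add_cursor(3)): buffer="jurig" (len 5), cursors c1@2 c2@3 c4@3 c3@5, authorship .....
After op 2 (insert('o')): buffer="juorooigo" (len 9), cursors c1@3 c2@6 c4@6 c3@9, authorship ..1.24..3
After op 3 (move_left): buffer="juorooigo" (len 9), cursors c1@2 c2@5 c4@5 c3@8, authorship ..1.24..3
After op 4 (move_right): buffer="juorooigo" (len 9), cursors c1@3 c2@6 c4@6 c3@9, authorship ..1.24..3
After op 5 (move_left): buffer="juorooigo" (len 9), cursors c1@2 c2@5 c4@5 c3@8, authorship ..1.24..3
After op 6 (insert('w')): buffer="juworowwoigwo" (len 13), cursors c1@3 c2@8 c4@8 c3@12, authorship ..11.2244..33

Answer: 3 8 12 8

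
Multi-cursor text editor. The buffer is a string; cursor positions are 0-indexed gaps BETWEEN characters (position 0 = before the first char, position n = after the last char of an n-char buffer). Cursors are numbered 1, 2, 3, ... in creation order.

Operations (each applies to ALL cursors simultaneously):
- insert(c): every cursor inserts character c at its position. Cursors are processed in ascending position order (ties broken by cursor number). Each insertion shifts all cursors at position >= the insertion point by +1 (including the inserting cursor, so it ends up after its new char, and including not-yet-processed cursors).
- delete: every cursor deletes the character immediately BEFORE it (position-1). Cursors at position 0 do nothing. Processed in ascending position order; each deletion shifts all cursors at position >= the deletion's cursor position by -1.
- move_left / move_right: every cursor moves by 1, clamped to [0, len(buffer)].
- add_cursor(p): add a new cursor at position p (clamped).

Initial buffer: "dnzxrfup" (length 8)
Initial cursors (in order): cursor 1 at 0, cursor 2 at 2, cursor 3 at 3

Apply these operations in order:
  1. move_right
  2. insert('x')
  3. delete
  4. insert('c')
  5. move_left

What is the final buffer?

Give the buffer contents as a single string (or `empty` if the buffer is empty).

After op 1 (move_right): buffer="dnzxrfup" (len 8), cursors c1@1 c2@3 c3@4, authorship ........
After op 2 (insert('x')): buffer="dxnzxxxrfup" (len 11), cursors c1@2 c2@5 c3@7, authorship .1..2.3....
After op 3 (delete): buffer="dnzxrfup" (len 8), cursors c1@1 c2@3 c3@4, authorship ........
After op 4 (insert('c')): buffer="dcnzcxcrfup" (len 11), cursors c1@2 c2@5 c3@7, authorship .1..2.3....
After op 5 (move_left): buffer="dcnzcxcrfup" (len 11), cursors c1@1 c2@4 c3@6, authorship .1..2.3....

Answer: dcnzcxcrfup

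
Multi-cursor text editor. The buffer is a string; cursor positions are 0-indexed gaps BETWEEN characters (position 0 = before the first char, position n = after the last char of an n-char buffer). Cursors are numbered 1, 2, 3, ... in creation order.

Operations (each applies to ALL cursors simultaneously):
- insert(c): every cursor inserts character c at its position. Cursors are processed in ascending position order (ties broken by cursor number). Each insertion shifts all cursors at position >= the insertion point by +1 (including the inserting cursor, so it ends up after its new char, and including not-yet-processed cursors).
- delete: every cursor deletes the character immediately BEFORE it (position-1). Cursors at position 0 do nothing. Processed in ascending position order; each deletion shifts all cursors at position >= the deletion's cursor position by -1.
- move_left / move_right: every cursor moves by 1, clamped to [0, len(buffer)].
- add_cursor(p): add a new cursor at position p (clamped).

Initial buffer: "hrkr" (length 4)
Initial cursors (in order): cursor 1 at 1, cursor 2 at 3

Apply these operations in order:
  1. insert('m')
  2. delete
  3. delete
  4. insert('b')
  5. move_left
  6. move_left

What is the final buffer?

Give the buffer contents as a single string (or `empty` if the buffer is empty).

Answer: brbr

Derivation:
After op 1 (insert('m')): buffer="hmrkmr" (len 6), cursors c1@2 c2@5, authorship .1..2.
After op 2 (delete): buffer="hrkr" (len 4), cursors c1@1 c2@3, authorship ....
After op 3 (delete): buffer="rr" (len 2), cursors c1@0 c2@1, authorship ..
After op 4 (insert('b')): buffer="brbr" (len 4), cursors c1@1 c2@3, authorship 1.2.
After op 5 (move_left): buffer="brbr" (len 4), cursors c1@0 c2@2, authorship 1.2.
After op 6 (move_left): buffer="brbr" (len 4), cursors c1@0 c2@1, authorship 1.2.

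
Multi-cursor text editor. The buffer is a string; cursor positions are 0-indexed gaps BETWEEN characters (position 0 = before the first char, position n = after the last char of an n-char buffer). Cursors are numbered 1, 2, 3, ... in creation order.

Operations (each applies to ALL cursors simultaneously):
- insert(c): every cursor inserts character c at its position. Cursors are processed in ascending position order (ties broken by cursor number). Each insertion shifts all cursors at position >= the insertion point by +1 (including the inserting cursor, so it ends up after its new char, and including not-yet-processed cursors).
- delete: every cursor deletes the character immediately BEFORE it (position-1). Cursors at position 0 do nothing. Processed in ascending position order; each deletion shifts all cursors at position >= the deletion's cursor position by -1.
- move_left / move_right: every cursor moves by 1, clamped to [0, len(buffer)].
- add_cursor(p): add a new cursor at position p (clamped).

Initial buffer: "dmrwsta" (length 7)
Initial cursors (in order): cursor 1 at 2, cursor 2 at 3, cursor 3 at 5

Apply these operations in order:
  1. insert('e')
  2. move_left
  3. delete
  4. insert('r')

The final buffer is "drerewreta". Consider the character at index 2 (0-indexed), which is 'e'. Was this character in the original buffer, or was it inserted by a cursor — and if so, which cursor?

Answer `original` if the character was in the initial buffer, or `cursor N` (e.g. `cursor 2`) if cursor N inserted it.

Answer: cursor 1

Derivation:
After op 1 (insert('e')): buffer="dmerewseta" (len 10), cursors c1@3 c2@5 c3@8, authorship ..1.2..3..
After op 2 (move_left): buffer="dmerewseta" (len 10), cursors c1@2 c2@4 c3@7, authorship ..1.2..3..
After op 3 (delete): buffer="deeweta" (len 7), cursors c1@1 c2@2 c3@4, authorship .12.3..
After op 4 (insert('r')): buffer="drerewreta" (len 10), cursors c1@2 c2@4 c3@7, authorship .1122.33..
Authorship (.=original, N=cursor N): . 1 1 2 2 . 3 3 . .
Index 2: author = 1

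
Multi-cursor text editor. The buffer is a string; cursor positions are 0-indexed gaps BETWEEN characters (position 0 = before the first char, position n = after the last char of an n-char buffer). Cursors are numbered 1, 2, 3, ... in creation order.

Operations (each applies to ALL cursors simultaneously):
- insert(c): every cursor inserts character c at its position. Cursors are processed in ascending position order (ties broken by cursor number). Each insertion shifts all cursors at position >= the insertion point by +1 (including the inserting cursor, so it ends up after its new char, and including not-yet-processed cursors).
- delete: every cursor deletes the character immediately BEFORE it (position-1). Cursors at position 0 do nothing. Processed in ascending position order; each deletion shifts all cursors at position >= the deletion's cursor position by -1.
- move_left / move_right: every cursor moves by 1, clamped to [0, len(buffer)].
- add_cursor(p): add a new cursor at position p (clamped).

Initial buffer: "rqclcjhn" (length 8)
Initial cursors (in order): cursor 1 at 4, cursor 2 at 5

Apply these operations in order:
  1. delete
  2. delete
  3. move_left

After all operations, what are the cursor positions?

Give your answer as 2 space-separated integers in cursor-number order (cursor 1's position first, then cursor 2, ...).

After op 1 (delete): buffer="rqcjhn" (len 6), cursors c1@3 c2@3, authorship ......
After op 2 (delete): buffer="rjhn" (len 4), cursors c1@1 c2@1, authorship ....
After op 3 (move_left): buffer="rjhn" (len 4), cursors c1@0 c2@0, authorship ....

Answer: 0 0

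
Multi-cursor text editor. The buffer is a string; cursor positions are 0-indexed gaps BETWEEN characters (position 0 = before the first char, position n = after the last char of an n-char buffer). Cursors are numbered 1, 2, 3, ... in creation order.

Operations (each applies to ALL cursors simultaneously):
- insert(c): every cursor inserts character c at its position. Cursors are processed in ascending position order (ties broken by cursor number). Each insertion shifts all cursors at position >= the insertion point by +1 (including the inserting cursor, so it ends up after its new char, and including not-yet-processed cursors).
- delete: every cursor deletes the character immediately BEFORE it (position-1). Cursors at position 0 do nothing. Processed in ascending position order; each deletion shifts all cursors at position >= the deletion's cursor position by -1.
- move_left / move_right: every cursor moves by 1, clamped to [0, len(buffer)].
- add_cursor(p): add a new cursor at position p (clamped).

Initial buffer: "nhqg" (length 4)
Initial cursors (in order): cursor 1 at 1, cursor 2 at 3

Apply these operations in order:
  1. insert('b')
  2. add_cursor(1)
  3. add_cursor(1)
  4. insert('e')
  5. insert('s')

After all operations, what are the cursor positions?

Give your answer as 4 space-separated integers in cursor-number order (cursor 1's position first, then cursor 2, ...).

Answer: 8 13 5 5

Derivation:
After op 1 (insert('b')): buffer="nbhqbg" (len 6), cursors c1@2 c2@5, authorship .1..2.
After op 2 (add_cursor(1)): buffer="nbhqbg" (len 6), cursors c3@1 c1@2 c2@5, authorship .1..2.
After op 3 (add_cursor(1)): buffer="nbhqbg" (len 6), cursors c3@1 c4@1 c1@2 c2@5, authorship .1..2.
After op 4 (insert('e')): buffer="neebehqbeg" (len 10), cursors c3@3 c4@3 c1@5 c2@9, authorship .3411..22.
After op 5 (insert('s')): buffer="neessbeshqbesg" (len 14), cursors c3@5 c4@5 c1@8 c2@13, authorship .3434111..222.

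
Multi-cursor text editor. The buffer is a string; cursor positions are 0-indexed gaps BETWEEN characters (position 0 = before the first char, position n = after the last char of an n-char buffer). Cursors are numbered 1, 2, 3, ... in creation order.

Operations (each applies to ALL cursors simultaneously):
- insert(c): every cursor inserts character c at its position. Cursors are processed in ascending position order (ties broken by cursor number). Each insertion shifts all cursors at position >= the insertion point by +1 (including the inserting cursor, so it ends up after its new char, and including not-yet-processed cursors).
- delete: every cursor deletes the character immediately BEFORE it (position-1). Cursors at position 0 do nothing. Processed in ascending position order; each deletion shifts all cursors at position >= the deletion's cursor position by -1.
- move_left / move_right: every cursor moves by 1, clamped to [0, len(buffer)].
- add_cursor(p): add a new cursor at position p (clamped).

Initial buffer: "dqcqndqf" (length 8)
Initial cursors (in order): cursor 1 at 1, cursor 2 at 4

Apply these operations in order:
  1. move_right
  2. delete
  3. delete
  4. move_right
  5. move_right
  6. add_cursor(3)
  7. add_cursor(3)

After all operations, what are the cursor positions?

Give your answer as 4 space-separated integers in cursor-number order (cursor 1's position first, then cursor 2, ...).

After op 1 (move_right): buffer="dqcqndqf" (len 8), cursors c1@2 c2@5, authorship ........
After op 2 (delete): buffer="dcqdqf" (len 6), cursors c1@1 c2@3, authorship ......
After op 3 (delete): buffer="cdqf" (len 4), cursors c1@0 c2@1, authorship ....
After op 4 (move_right): buffer="cdqf" (len 4), cursors c1@1 c2@2, authorship ....
After op 5 (move_right): buffer="cdqf" (len 4), cursors c1@2 c2@3, authorship ....
After op 6 (add_cursor(3)): buffer="cdqf" (len 4), cursors c1@2 c2@3 c3@3, authorship ....
After op 7 (add_cursor(3)): buffer="cdqf" (len 4), cursors c1@2 c2@3 c3@3 c4@3, authorship ....

Answer: 2 3 3 3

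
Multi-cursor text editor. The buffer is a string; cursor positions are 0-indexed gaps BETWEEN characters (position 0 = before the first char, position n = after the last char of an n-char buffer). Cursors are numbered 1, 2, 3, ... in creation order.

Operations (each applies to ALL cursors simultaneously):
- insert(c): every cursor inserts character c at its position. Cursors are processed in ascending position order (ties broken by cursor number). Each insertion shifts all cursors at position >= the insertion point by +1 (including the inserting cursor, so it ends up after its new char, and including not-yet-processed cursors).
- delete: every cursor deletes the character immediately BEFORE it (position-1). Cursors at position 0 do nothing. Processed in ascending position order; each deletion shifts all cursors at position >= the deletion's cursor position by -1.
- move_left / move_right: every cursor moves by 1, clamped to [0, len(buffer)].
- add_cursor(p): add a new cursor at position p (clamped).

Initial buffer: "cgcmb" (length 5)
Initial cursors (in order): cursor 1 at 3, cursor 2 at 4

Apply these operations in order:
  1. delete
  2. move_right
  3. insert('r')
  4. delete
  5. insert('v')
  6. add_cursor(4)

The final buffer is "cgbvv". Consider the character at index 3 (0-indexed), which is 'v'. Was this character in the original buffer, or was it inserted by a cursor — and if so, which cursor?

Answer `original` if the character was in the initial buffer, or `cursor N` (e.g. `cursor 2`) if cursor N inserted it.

Answer: cursor 1

Derivation:
After op 1 (delete): buffer="cgb" (len 3), cursors c1@2 c2@2, authorship ...
After op 2 (move_right): buffer="cgb" (len 3), cursors c1@3 c2@3, authorship ...
After op 3 (insert('r')): buffer="cgbrr" (len 5), cursors c1@5 c2@5, authorship ...12
After op 4 (delete): buffer="cgb" (len 3), cursors c1@3 c2@3, authorship ...
After op 5 (insert('v')): buffer="cgbvv" (len 5), cursors c1@5 c2@5, authorship ...12
After op 6 (add_cursor(4)): buffer="cgbvv" (len 5), cursors c3@4 c1@5 c2@5, authorship ...12
Authorship (.=original, N=cursor N): . . . 1 2
Index 3: author = 1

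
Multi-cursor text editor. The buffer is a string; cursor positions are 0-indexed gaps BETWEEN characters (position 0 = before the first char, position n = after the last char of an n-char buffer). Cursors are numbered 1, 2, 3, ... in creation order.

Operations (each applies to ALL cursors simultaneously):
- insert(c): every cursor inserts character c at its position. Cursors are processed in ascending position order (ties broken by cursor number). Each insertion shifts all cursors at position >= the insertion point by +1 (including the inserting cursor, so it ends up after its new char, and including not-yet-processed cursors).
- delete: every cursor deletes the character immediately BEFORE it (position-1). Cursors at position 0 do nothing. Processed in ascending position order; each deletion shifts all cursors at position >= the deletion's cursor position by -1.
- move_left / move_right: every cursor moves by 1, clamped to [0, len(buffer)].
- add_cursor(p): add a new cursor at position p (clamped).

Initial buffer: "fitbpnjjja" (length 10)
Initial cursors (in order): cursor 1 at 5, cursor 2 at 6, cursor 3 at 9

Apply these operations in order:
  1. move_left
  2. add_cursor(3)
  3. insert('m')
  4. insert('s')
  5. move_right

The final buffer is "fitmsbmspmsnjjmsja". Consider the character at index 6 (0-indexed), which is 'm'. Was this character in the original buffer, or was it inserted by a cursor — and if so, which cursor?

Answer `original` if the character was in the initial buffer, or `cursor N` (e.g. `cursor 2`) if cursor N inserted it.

After op 1 (move_left): buffer="fitbpnjjja" (len 10), cursors c1@4 c2@5 c3@8, authorship ..........
After op 2 (add_cursor(3)): buffer="fitbpnjjja" (len 10), cursors c4@3 c1@4 c2@5 c3@8, authorship ..........
After op 3 (insert('m')): buffer="fitmbmpmnjjmja" (len 14), cursors c4@4 c1@6 c2@8 c3@12, authorship ...4.1.2...3..
After op 4 (insert('s')): buffer="fitmsbmspmsnjjmsja" (len 18), cursors c4@5 c1@8 c2@11 c3@16, authorship ...44.11.22...33..
After op 5 (move_right): buffer="fitmsbmspmsnjjmsja" (len 18), cursors c4@6 c1@9 c2@12 c3@17, authorship ...44.11.22...33..
Authorship (.=original, N=cursor N): . . . 4 4 . 1 1 . 2 2 . . . 3 3 . .
Index 6: author = 1

Answer: cursor 1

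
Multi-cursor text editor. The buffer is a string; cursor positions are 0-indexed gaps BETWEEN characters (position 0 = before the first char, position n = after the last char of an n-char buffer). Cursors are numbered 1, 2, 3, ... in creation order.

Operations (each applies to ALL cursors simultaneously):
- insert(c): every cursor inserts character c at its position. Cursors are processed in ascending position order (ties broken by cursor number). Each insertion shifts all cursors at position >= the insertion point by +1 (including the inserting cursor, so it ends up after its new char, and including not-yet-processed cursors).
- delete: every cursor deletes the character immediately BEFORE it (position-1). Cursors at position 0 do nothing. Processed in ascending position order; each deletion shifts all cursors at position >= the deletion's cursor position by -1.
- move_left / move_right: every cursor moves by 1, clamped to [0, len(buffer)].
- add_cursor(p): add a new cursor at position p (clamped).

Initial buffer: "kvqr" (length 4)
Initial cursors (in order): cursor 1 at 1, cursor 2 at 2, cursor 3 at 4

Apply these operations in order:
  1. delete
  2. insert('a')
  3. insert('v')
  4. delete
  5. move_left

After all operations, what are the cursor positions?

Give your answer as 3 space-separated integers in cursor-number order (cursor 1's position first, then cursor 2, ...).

Answer: 1 1 3

Derivation:
After op 1 (delete): buffer="q" (len 1), cursors c1@0 c2@0 c3@1, authorship .
After op 2 (insert('a')): buffer="aaqa" (len 4), cursors c1@2 c2@2 c3@4, authorship 12.3
After op 3 (insert('v')): buffer="aavvqav" (len 7), cursors c1@4 c2@4 c3@7, authorship 1212.33
After op 4 (delete): buffer="aaqa" (len 4), cursors c1@2 c2@2 c3@4, authorship 12.3
After op 5 (move_left): buffer="aaqa" (len 4), cursors c1@1 c2@1 c3@3, authorship 12.3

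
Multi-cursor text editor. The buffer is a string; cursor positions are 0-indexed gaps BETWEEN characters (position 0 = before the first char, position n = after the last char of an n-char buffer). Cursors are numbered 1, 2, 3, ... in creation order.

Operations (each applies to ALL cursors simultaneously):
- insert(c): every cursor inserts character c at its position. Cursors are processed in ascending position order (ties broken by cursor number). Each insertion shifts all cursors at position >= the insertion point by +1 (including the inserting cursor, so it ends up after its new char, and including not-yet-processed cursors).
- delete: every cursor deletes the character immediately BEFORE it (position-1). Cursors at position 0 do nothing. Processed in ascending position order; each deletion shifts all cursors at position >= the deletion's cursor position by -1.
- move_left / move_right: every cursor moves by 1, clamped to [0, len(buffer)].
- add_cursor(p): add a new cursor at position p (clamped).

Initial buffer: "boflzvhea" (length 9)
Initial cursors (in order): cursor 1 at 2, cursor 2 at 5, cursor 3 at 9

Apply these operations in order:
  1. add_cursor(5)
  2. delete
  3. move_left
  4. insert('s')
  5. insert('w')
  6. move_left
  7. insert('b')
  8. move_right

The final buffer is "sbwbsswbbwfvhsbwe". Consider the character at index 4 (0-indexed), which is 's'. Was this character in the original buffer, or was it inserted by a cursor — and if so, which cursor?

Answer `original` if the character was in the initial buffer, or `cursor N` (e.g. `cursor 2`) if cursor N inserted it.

After op 1 (add_cursor(5)): buffer="boflzvhea" (len 9), cursors c1@2 c2@5 c4@5 c3@9, authorship .........
After op 2 (delete): buffer="bfvhe" (len 5), cursors c1@1 c2@2 c4@2 c3@5, authorship .....
After op 3 (move_left): buffer="bfvhe" (len 5), cursors c1@0 c2@1 c4@1 c3@4, authorship .....
After op 4 (insert('s')): buffer="sbssfvhse" (len 9), cursors c1@1 c2@4 c4@4 c3@8, authorship 1.24...3.
After op 5 (insert('w')): buffer="swbsswwfvhswe" (len 13), cursors c1@2 c2@7 c4@7 c3@12, authorship 11.2424...33.
After op 6 (move_left): buffer="swbsswwfvhswe" (len 13), cursors c1@1 c2@6 c4@6 c3@11, authorship 11.2424...33.
After op 7 (insert('b')): buffer="sbwbsswbbwfvhsbwe" (len 17), cursors c1@2 c2@9 c4@9 c3@15, authorship 111.242244...333.
After op 8 (move_right): buffer="sbwbsswbbwfvhsbwe" (len 17), cursors c1@3 c2@10 c4@10 c3@16, authorship 111.242244...333.
Authorship (.=original, N=cursor N): 1 1 1 . 2 4 2 2 4 4 . . . 3 3 3 .
Index 4: author = 2

Answer: cursor 2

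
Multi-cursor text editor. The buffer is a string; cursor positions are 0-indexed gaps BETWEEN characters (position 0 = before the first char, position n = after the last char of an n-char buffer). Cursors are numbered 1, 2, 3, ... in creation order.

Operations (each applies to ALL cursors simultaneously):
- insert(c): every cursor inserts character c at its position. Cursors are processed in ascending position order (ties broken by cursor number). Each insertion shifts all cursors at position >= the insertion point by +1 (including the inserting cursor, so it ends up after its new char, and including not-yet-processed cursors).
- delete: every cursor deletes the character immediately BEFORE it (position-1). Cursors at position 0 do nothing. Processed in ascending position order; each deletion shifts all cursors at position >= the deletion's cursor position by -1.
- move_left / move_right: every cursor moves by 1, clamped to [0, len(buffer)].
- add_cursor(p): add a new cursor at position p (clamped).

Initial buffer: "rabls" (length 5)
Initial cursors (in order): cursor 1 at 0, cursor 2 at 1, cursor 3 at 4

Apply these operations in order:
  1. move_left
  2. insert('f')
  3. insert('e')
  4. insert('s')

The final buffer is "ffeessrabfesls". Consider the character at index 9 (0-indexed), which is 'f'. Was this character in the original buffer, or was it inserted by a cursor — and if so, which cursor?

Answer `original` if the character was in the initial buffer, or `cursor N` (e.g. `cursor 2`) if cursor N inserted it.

After op 1 (move_left): buffer="rabls" (len 5), cursors c1@0 c2@0 c3@3, authorship .....
After op 2 (insert('f')): buffer="ffrabfls" (len 8), cursors c1@2 c2@2 c3@6, authorship 12...3..
After op 3 (insert('e')): buffer="ffeerabfels" (len 11), cursors c1@4 c2@4 c3@9, authorship 1212...33..
After op 4 (insert('s')): buffer="ffeessrabfesls" (len 14), cursors c1@6 c2@6 c3@12, authorship 121212...333..
Authorship (.=original, N=cursor N): 1 2 1 2 1 2 . . . 3 3 3 . .
Index 9: author = 3

Answer: cursor 3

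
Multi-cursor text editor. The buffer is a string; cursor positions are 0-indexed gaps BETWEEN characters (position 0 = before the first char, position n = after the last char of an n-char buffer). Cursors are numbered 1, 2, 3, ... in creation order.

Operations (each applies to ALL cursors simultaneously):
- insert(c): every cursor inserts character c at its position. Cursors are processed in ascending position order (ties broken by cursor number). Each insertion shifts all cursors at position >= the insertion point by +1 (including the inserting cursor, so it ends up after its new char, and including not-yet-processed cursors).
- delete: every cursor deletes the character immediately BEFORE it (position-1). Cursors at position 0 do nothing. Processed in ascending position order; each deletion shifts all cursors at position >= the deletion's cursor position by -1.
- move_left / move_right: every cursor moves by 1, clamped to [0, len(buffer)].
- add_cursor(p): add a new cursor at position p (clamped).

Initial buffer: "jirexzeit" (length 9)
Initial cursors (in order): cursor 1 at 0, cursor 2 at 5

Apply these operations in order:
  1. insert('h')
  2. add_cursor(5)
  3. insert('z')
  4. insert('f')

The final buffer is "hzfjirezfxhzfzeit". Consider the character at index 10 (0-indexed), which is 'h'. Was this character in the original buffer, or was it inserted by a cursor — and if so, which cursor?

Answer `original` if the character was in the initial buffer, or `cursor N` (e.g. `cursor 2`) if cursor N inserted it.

Answer: cursor 2

Derivation:
After op 1 (insert('h')): buffer="hjirexhzeit" (len 11), cursors c1@1 c2@7, authorship 1.....2....
After op 2 (add_cursor(5)): buffer="hjirexhzeit" (len 11), cursors c1@1 c3@5 c2@7, authorship 1.....2....
After op 3 (insert('z')): buffer="hzjirezxhzzeit" (len 14), cursors c1@2 c3@7 c2@10, authorship 11....3.22....
After op 4 (insert('f')): buffer="hzfjirezfxhzfzeit" (len 17), cursors c1@3 c3@9 c2@13, authorship 111....33.222....
Authorship (.=original, N=cursor N): 1 1 1 . . . . 3 3 . 2 2 2 . . . .
Index 10: author = 2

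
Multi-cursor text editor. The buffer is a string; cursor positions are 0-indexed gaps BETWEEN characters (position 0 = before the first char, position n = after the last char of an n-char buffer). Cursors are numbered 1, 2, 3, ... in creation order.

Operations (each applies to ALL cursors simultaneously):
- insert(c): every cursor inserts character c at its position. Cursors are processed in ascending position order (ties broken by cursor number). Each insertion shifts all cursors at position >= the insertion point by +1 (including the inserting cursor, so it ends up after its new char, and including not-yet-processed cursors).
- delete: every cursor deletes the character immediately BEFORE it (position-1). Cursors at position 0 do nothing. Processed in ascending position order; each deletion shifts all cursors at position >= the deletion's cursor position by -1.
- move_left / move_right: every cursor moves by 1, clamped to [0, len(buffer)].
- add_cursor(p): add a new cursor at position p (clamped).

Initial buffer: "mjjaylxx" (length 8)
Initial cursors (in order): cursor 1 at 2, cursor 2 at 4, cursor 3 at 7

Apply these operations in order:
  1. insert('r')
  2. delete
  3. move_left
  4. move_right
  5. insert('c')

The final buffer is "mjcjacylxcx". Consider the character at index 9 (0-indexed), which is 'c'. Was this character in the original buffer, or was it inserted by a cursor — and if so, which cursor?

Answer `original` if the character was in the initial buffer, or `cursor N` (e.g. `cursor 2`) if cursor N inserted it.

After op 1 (insert('r')): buffer="mjrjarylxrx" (len 11), cursors c1@3 c2@6 c3@10, authorship ..1..2...3.
After op 2 (delete): buffer="mjjaylxx" (len 8), cursors c1@2 c2@4 c3@7, authorship ........
After op 3 (move_left): buffer="mjjaylxx" (len 8), cursors c1@1 c2@3 c3@6, authorship ........
After op 4 (move_right): buffer="mjjaylxx" (len 8), cursors c1@2 c2@4 c3@7, authorship ........
After op 5 (insert('c')): buffer="mjcjacylxcx" (len 11), cursors c1@3 c2@6 c3@10, authorship ..1..2...3.
Authorship (.=original, N=cursor N): . . 1 . . 2 . . . 3 .
Index 9: author = 3

Answer: cursor 3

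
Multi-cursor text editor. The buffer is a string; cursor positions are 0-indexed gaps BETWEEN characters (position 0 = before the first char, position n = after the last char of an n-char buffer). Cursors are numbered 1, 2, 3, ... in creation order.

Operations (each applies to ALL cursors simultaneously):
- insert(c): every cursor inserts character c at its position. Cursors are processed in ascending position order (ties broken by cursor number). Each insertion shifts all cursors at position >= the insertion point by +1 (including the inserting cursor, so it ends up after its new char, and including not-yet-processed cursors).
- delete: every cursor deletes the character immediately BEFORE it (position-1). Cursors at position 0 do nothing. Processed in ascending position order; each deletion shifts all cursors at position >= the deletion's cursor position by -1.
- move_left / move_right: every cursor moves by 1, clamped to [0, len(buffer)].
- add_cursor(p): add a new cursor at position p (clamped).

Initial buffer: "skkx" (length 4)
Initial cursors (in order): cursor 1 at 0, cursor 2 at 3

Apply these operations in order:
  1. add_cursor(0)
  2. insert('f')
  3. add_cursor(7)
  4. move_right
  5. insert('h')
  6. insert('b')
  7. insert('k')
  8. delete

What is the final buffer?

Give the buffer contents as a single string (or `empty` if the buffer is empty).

After op 1 (add_cursor(0)): buffer="skkx" (len 4), cursors c1@0 c3@0 c2@3, authorship ....
After op 2 (insert('f')): buffer="ffskkfx" (len 7), cursors c1@2 c3@2 c2@6, authorship 13...2.
After op 3 (add_cursor(7)): buffer="ffskkfx" (len 7), cursors c1@2 c3@2 c2@6 c4@7, authorship 13...2.
After op 4 (move_right): buffer="ffskkfx" (len 7), cursors c1@3 c3@3 c2@7 c4@7, authorship 13...2.
After op 5 (insert('h')): buffer="ffshhkkfxhh" (len 11), cursors c1@5 c3@5 c2@11 c4@11, authorship 13.13..2.24
After op 6 (insert('b')): buffer="ffshhbbkkfxhhbb" (len 15), cursors c1@7 c3@7 c2@15 c4@15, authorship 13.1313..2.2424
After op 7 (insert('k')): buffer="ffshhbbkkkkfxhhbbkk" (len 19), cursors c1@9 c3@9 c2@19 c4@19, authorship 13.131313..2.242424
After op 8 (delete): buffer="ffshhbbkkfxhhbb" (len 15), cursors c1@7 c3@7 c2@15 c4@15, authorship 13.1313..2.2424

Answer: ffshhbbkkfxhhbb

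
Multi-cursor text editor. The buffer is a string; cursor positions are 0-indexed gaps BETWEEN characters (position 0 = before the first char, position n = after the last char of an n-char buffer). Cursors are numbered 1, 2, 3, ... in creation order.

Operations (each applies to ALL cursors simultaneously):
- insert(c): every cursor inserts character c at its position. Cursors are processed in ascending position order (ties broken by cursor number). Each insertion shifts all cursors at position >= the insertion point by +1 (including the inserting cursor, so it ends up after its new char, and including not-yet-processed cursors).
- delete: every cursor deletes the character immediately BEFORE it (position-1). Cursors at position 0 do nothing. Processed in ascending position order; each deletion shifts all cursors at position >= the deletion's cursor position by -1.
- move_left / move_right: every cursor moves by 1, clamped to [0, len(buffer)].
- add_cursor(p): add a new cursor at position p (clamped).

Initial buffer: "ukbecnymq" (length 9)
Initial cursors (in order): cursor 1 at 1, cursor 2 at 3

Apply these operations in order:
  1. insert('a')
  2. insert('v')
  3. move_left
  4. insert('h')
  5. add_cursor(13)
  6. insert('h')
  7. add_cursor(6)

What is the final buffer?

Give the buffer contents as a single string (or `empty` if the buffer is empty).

After op 1 (insert('a')): buffer="uakbaecnymq" (len 11), cursors c1@2 c2@5, authorship .1..2......
After op 2 (insert('v')): buffer="uavkbavecnymq" (len 13), cursors c1@3 c2@7, authorship .11..22......
After op 3 (move_left): buffer="uavkbavecnymq" (len 13), cursors c1@2 c2@6, authorship .11..22......
After op 4 (insert('h')): buffer="uahvkbahvecnymq" (len 15), cursors c1@3 c2@8, authorship .111..222......
After op 5 (add_cursor(13)): buffer="uahvkbahvecnymq" (len 15), cursors c1@3 c2@8 c3@13, authorship .111..222......
After op 6 (insert('h')): buffer="uahhvkbahhvecnyhmq" (len 18), cursors c1@4 c2@10 c3@16, authorship .1111..2222....3..
After op 7 (add_cursor(6)): buffer="uahhvkbahhvecnyhmq" (len 18), cursors c1@4 c4@6 c2@10 c3@16, authorship .1111..2222....3..

Answer: uahhvkbahhvecnyhmq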